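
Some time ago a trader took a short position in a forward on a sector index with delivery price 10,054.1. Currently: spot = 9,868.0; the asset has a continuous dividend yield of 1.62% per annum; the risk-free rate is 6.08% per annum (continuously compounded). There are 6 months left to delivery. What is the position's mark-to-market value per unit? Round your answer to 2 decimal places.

-35.34

Current fair forward for the remaining 6 months: F = S·e^((r − q)·T), (r − q) = 0.0608 − 0.0162 = 0.0446
F = 9868.0 · e^(0.0446 × 6/12) = 9868.0 × 1.02255050 = 10090.5283
Value of long forward = (F − K)·e^(−rT) = (10090.5283 − 10054.1) · e^(−0.0608·6/12)
= 36.4283 × 0.97005743 = 35.34
Short position value = −(long value) = -35.34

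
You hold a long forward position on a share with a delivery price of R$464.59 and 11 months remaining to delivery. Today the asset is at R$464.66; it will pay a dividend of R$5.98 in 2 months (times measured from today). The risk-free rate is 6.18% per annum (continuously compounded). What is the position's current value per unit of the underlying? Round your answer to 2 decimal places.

R$19.74

PV(remaining dividends) I = 5.98·e^(−0.0618·2/12) = 5.9187
Current forward F = (S − I)·e^(rT) = (464.66 − 5.9187)·e^(0.0618·11/12) = 458.7413 × 1.058285 = 485.4790
Value (long) = (F − K)·e^(−rT) = (485.4790 − 464.59) × 0.944925 = 19.7385
Value = R$19.74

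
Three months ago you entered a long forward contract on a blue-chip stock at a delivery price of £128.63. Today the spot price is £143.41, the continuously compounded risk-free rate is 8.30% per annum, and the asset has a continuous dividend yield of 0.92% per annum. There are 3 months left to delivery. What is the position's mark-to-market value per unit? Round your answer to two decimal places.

Current fair forward for the remaining 3 months: F = S·e^((r − q)·T), (r − q) = 0.0830 − 0.0092 = 0.0738
F = 143.41 · e^(0.0738 × 3/12) = 143.41 × 1.018621 = 146.0804
Value of long forward = (F − K)·e^(−rT) = (146.0804 − 128.63) · e^(−0.0830·3/12)
= 17.4504 × 0.979464 = 17.09

£17.09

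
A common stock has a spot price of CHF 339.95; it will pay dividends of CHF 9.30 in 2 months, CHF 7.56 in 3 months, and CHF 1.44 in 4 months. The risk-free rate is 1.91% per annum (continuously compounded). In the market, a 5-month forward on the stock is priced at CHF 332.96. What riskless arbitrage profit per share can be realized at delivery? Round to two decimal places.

CHF 8.66 per share

PV(dividends) I = 9.30·e^(−0.0191·2/12) + 7.56·e^(−0.0191·3/12) + 1.44·e^(−0.0191·4/12) = 18.2253
Fair forward F* = (S − I)·e^(rT) = (339.95 − 18.2253)·e^0.007958 = 321.7247 × 1.007990 = 324.2953
Market CHF 332.96 > fair 324.2953: forward overpriced → cash-and-carry (borrow at r, buy the stock and collect the dividends, short the forward).
Profit at T = |F_mkt − F*| = |332.96 − 324.2953| = CHF 8.66 per share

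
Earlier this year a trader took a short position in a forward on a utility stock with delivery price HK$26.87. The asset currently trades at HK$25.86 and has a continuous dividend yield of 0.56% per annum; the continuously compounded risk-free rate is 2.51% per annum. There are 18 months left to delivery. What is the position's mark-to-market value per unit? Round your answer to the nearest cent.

Current fair forward for the remaining 18 months: F = S·e^((r − q)·T), (r − q) = 0.0251 − 0.0056 = 0.0195
F = 25.86 · e^(0.0195 × 18/12) = 25.86 × 1.029682 = 26.6276
Value of long forward = (F − K)·e^(−rT) = (26.6276 − 26.87) · e^(−0.0251·18/12)
= -0.2424 × 0.963050 = -0.23
Short position value = −(long value) = HK$0.23

HK$0.23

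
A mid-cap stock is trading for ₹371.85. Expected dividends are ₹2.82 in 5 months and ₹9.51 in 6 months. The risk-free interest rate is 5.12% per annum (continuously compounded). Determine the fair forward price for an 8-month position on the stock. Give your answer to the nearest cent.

PV(dividends) I = 2.82·e^(−0.0512·5/12) + 9.51·e^(−0.0512·6/12)
I = 2.7605 + 9.2696 = 12.0301
F = (S − I)·e^(rT) = (371.85 − 12.0301) · e^(0.0512·8/12)
= 359.8199 · e^0.034133 = 359.8199 × 1.034722 = ₹372.31

₹372.31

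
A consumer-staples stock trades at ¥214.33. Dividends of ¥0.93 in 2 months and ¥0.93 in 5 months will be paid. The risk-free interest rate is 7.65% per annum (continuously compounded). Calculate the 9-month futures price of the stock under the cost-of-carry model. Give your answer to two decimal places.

PV(dividends) I = 0.93·e^(−0.0765·2/12) + 0.93·e^(−0.0765·5/12)
I = 0.9182 + 0.9008 = 1.8190
F = (S − I)·e^(rT) = (214.33 − 1.8190) · e^(0.0765·9/12)
= 212.5110 · e^0.057375 = 212.5110 × 1.059053 = ¥225.06

¥225.06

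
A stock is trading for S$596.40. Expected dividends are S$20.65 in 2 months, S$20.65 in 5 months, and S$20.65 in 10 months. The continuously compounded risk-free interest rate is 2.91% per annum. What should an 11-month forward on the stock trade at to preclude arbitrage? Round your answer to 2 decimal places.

S$549.76

PV(dividends) I = 20.65·e^(−0.0291·2/12) + 20.65·e^(−0.0291·5/12) + 20.65·e^(−0.0291·10/12)
I = 20.5501 + 20.4011 + 20.1553 = 61.1065
F = (S − I)·e^(rT) = (596.40 − 61.1065) · e^(0.0291·11/12)
= 535.2935 · e^0.026675 = 535.2935 × 1.027034 = S$549.76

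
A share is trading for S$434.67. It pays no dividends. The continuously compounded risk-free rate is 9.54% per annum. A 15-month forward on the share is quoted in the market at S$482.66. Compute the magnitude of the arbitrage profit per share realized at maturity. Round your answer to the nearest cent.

Fair forward: F* = S·e^(carry·T), with carry = r = 0.0954
F* = 434.67 · e^(0.0954 × 15/12) = 434.67 · e^0.119250 = 434.67 × 1.126652 = S$489.7218
Market S$482.66 < fair S$489.7218: forward underpriced → reverse cash-and-carry (short spot, go long the forward).
At maturity, profit = |F_mkt − F*| = |482.66 − 489.7218| = S$7.06 per share

S$7.06 per share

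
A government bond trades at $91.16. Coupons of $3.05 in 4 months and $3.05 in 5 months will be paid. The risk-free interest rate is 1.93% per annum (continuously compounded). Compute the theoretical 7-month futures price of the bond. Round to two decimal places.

$86.07

PV(coupons) I = 3.05·e^(−0.0193·4/12) + 3.05·e^(−0.0193·5/12)
I = 3.0304 + 3.0256 = 6.0560
F = (S − I)·e^(rT) = (91.16 − 6.0560) · e^(0.0193·7/12)
= 85.1040 · e^0.011258 = 85.1040 × 1.011322 = $86.07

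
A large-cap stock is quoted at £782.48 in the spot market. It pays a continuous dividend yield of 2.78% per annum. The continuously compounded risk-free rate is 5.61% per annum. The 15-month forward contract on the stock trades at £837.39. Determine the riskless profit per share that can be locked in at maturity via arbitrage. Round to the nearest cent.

Fair forward: F* = S·e^(carry·T), with carry = (r − q) = 0.0561 − 0.0278 = 0.0283
F* = 782.48 · e^(0.0283 × 15/12) = 782.48 · e^0.035375 = 782.48 × 1.036008 = £810.6555
Market £837.39 > fair £810.6555: forward overpriced → cash-and-carry (buy spot, short the forward).
At maturity, profit = |F_mkt − F*| = |837.39 − 810.6555| = £26.73 per share

£26.73 per share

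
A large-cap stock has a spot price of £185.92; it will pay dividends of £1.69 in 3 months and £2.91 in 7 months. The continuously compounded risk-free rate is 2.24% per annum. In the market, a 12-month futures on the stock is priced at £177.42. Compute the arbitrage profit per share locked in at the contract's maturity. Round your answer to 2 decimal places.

£8.06 per share

PV(dividends) I = 1.69·e^(−0.0224·3/12) + 2.91·e^(−0.0224·7/12) = 4.5528
Fair futures F* = (S − I)·e^(rT) = (185.92 − 4.5528)·e^0.022400 = 181.3672 × 1.022653 = 185.4757
Market £177.42 < fair 185.4757: forward underpriced → reverse cash-and-carry (short the stock, invest proceeds at r, pay the dividends, go long the forward).
Profit at T = |F_mkt − F*| = |177.42 − 185.4757| = £8.06 per share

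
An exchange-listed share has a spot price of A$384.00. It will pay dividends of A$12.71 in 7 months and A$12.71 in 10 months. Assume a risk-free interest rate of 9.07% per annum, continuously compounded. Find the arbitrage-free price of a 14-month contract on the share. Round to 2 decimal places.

PV(dividends) I = 12.71·e^(−0.0907·7/12) + 12.71·e^(−0.0907·10/12)
I = 12.0550 + 11.7847 = 23.8397
F = (S − I)·e^(rT) = (384.00 − 23.8397) · e^(0.0907·14/12)
= 360.1603 · e^0.105817 = 360.1603 × 1.111618 = A$400.36

A$400.36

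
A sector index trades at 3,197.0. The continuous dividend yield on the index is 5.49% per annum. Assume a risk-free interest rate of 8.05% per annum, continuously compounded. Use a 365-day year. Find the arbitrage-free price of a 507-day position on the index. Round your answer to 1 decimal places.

3,312.7

F = S·e^((r − q)T) = 3197.0 · e^((0.0805 − 0.0549) × 507/365)
= 3197.0 · e^0.035559 = 3197.0 × 1.036199
F = 3,312.7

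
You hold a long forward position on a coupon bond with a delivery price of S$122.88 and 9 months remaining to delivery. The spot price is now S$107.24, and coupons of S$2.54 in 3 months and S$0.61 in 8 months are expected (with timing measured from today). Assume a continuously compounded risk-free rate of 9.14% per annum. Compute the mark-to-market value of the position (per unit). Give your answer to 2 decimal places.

PV(remaining coupons) I = 2.54·e^(−0.0914·3/12) + 0.61·e^(−0.0914·8/12) = 3.0566
Current forward F = (S − I)·e^(rT) = (107.24 − 3.0566)·e^(0.0914·9/12) = 104.1834 × 1.070954 = 111.5756
Value (long) = (F − K)·e^(−rT) = (111.5756 − 122.88) × 0.933747 = -10.5554
Value = -S$10.56

-S$10.56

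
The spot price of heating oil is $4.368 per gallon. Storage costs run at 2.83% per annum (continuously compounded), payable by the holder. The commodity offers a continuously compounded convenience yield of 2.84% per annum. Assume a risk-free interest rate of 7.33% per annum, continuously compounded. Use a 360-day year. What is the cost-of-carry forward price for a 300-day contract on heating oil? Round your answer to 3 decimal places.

$4.643 per gallon

Net carry = r + u − y = 0.0733 + 0.0283 − 0.0284 = 0.0732
F = S·e^((r+u−y)T) = 4.368 · e^(0.0732 × 300/360) = 4.368 · e^0.061000
= 4.368 × 1.062899 = $4.643 per gallon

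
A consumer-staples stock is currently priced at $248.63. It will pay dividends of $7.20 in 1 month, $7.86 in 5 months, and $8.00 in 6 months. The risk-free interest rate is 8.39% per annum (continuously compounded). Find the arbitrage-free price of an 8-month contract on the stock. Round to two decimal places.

$239.23

PV(dividends) I = 7.20·e^(−0.0839·1/12) + 7.86·e^(−0.0839·5/12) + 8.00·e^(−0.0839·6/12)
I = 7.1498 + 7.5900 + 7.6713 = 22.4111
F = (S − I)·e^(rT) = (248.63 − 22.4111) · e^(0.0839·8/12)
= 226.2189 · e^0.055933 = 226.2189 × 1.057527 = $239.23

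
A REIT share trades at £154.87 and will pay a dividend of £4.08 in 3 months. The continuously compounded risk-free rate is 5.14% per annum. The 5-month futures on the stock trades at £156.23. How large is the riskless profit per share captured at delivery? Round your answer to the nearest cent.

PV(dividends) I = 4.08·e^(−0.0514·3/12) = 4.0279
Fair futures F* = (S − I)·e^(rT) = (154.87 − 4.0279)·e^0.021417 = 150.8421 × 1.021648 = 154.1075
Market £156.23 > fair 154.1075: forward overpriced → cash-and-carry (borrow at r, buy the stock and collect the dividends, short the forward).
Profit at T = |F_mkt − F*| = |156.23 − 154.1075| = £2.12 per share

£2.12 per share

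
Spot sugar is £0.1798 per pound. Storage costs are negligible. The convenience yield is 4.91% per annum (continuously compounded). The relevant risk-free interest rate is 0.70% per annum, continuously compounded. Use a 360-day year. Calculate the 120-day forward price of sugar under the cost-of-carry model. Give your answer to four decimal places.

£0.1773 per pound

Net carry = r + u − y = 0.0070 + 0.0000 − 0.0491 = -0.0421
F = S·e^((r+u−y)T) = 0.1798 · e^(-0.0421 × 120/360) = 0.1798 · e^-0.014033
= 0.1798 × 0.986065 = £0.1773 per pound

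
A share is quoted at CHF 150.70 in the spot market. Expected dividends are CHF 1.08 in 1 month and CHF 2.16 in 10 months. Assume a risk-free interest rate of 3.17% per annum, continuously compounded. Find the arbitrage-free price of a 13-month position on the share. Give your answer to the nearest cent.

CHF 152.67

PV(dividends) I = 1.08·e^(−0.0317·1/12) + 2.16·e^(−0.0317·10/12)
I = 1.0772 + 2.1037 = 3.1809
F = (S − I)·e^(rT) = (150.70 − 3.1809) · e^(0.0317·13/12)
= 147.5191 · e^0.034342 = 147.5191 × 1.034938 = CHF 152.67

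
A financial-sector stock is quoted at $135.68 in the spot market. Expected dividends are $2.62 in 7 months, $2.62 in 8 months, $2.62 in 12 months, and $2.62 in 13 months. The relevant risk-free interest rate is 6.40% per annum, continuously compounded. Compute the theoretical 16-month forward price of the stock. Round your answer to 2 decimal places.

$136.94

PV(dividends) I = 2.62·e^(−0.0640·7/12) + 2.62·e^(−0.0640·8/12) + 2.62·e^(−0.0640·12/12) + 2.62·e^(−0.0640·13/12)
I = 2.5240 + 2.5106 + 2.4576 + 2.4445 = 9.9367
F = (S − I)·e^(rT) = (135.68 − 9.9367) · e^(0.0640·16/12)
= 125.7433 · e^0.085333 = 125.7433 × 1.089080 = $136.94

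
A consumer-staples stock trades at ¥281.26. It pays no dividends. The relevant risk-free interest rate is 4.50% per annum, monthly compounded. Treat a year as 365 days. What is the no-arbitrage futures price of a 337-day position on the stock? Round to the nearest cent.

¥293.17

F = S · (1+r/12)^(12T)
= 281.26 × 1.042342
F = ¥293.17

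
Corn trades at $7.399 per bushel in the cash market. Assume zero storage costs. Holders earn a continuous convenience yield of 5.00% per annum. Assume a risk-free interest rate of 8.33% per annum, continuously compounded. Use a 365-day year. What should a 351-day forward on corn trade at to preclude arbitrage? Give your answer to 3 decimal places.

Net carry = r + u − y = 0.0833 + 0.0000 − 0.0500 = 0.0333
F = S·e^((r+u−y)T) = 7.399 · e^(0.0333 × 351/365) = 7.399 · e^0.032023
= 7.399 × 1.032541 = $7.640 per bushel

$7.640 per bushel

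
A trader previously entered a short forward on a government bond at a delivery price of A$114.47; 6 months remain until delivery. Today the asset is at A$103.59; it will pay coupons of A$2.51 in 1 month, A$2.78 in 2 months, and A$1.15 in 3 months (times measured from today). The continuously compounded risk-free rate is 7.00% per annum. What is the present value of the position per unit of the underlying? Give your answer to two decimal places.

A$13.32

PV(remaining coupons) I = 2.51·e^(−0.0700·1/12) + 2.78·e^(−0.0700·2/12) + 1.15·e^(−0.0700·3/12) = 6.3732
Current forward F = (S − I)·e^(rT) = (103.59 − 6.3732)·e^(0.0700·6/12) = 97.2168 × 1.035620 = 100.6797
Value (long) = (F − K)·e^(−rT) = (100.6797 − 114.47) × 0.965605 = -13.3160
Short position value = −(long value) = A$13.32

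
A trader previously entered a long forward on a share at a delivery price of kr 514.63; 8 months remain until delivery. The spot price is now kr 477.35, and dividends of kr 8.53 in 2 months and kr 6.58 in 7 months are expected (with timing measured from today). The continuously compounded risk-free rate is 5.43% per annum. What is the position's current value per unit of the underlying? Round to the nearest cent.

-kr 33.81

PV(remaining dividends) I = 8.53·e^(−0.0543·2/12) + 6.58·e^(−0.0543·7/12) = 14.8280
Current forward F = (S − I)·e^(rT) = (477.35 − 14.8280)·e^(0.0543·8/12) = 462.5220 × 1.036863 = 479.5719
Value (long) = (F − K)·e^(−rT) = (479.5719 − 514.63) × 0.964447 = -33.8117
Value = -kr 33.81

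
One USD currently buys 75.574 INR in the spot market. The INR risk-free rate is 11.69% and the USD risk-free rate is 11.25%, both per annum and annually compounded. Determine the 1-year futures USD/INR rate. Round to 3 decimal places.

By covered interest parity, F = S · (1+r_INR)^T / (1+r_USD)^T
= 75.574 × 1.116900 / 1.112500 = 75.574 × 1.003955
F = 75.873 INR per USD

75.873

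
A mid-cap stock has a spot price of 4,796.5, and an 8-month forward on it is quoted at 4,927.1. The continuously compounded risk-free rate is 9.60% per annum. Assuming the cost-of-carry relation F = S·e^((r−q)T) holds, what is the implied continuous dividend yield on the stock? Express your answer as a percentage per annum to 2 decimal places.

From F = S·e^((r−q)T): (r − q) = ln(F/S)/T
ln(4927.1/4796.5) = ln(1.027228) = 0.026864
(r − q) = 0.026864 / (8/12) = 0.040296
q = r − ln(F/S)/T = 0.0960 − 0.040296 = 0.055704
q = 5.57%

5.57%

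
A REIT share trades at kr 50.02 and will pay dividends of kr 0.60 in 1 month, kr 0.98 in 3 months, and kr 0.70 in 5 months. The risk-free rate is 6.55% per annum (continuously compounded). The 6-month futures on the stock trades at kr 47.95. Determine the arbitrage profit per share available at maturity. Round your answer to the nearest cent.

kr 1.42 per share

PV(dividends) I = 0.60·e^(−0.0655·1/12) + 0.98·e^(−0.0655·3/12) + 0.70·e^(−0.0655·5/12) = 2.2420
Fair futures F* = (S − I)·e^(rT) = (50.02 − 2.2420)·e^0.032750 = 47.7780 × 1.033292 = 49.3686
Market kr 47.95 < fair 49.3686: forward underpriced → reverse cash-and-carry (short the stock, invest proceeds at r, pay the dividends, go long the forward).
Profit at T = |F_mkt − F*| = |47.95 − 49.3686| = kr 1.42 per share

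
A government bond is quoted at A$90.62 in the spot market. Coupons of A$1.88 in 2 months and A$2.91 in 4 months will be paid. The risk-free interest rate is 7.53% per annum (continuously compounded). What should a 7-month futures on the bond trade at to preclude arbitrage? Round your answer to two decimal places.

PV(coupons) I = 1.88·e^(−0.0753·2/12) + 2.91·e^(−0.0753·4/12)
I = 1.8566 + 2.8379 = 4.6945
F = (S − I)·e^(rT) = (90.62 − 4.6945) · e^(0.0753·7/12)
= 85.9255 · e^0.043925 = 85.9255 × 1.044904 = A$89.78

A$89.78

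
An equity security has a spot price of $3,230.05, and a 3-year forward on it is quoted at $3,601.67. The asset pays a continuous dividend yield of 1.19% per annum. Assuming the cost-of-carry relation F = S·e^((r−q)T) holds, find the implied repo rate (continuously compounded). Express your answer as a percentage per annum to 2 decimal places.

4.82%

From F = S·e^((r−q)T): (r − q) = ln(F/S)/T
ln(3601.67/3230.05) = ln(1.115051) = 0.108900
(r − q) = 0.108900 / (3) = 0.036300
r = ln(F/S)/T + q = 0.036300 + 0.0119 = 0.048200
r = 4.82%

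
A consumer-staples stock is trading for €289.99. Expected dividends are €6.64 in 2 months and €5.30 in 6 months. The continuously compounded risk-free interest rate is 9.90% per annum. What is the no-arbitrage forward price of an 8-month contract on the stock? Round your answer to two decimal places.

€297.41

PV(dividends) I = 6.64·e^(−0.0990·2/12) + 5.30·e^(−0.0990·6/12)
I = 6.5313 + 5.0440 = 11.5753
F = (S − I)·e^(rT) = (289.99 − 11.5753) · e^(0.0990·8/12)
= 278.4147 · e^0.066000 = 278.4147 × 1.068227 = €297.41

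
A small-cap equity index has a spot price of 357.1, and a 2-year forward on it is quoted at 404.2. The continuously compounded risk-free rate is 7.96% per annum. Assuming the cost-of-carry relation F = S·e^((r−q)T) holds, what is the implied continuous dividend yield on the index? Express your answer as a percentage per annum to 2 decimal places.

1.77%

From F = S·e^((r−q)T): (r − q) = ln(F/S)/T
ln(404.2/357.1) = ln(1.131896) = 0.123894
(r − q) = 0.123894 / (2) = 0.061947
q = r − ln(F/S)/T = 0.0796 − 0.061947 = 0.017653
q = 1.77%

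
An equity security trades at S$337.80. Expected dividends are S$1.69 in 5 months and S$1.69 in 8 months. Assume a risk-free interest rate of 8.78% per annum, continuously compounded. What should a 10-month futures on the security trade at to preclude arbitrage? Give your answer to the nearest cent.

PV(dividends) I = 1.69·e^(−0.0878·5/12) + 1.69·e^(−0.0878·8/12)
I = 1.6293 + 1.5939 = 3.2232
F = (S − I)·e^(rT) = (337.80 − 3.2232) · e^(0.0878·10/12)
= 334.5768 · e^0.073167 = 334.5768 × 1.075910 = S$359.97

S$359.97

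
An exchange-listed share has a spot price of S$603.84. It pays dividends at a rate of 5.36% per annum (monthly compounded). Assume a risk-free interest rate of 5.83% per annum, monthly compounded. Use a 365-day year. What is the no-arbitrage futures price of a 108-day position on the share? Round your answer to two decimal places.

S$604.68

F = S · (1+r/12)^(12T) / (1+q/12)^(12T)
= 603.84 × 1.017358 / 1.015950 = 603.84 × 1.001386
F = S$604.68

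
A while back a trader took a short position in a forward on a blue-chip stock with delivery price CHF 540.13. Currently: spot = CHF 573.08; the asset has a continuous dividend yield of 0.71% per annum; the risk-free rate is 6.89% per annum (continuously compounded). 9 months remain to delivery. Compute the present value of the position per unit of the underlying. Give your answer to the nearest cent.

Current fair forward for the remaining 9 months: F = S·e^((r − q)·T), (r − q) = 0.0689 − 0.0071 = 0.0618
F = 573.08 · e^(0.0618 × 9/12) = 573.08 × 1.047441 = 600.2675
Value of long forward = (F − K)·e^(−rT) = (600.2675 − 540.13) · e^(−0.0689·9/12)
= 60.1375 × 0.949637 = 57.11
Short position value = −(long value) = -CHF 57.11

-CHF 57.11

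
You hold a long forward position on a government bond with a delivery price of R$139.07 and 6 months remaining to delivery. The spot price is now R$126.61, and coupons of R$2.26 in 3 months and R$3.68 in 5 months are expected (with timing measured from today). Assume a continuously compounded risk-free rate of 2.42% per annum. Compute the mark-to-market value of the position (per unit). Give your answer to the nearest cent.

-R$16.68

PV(remaining coupons) I = 2.26·e^(−0.0242·3/12) + 3.68·e^(−0.0242·5/12) = 5.8894
Current forward F = (S − I)·e^(rT) = (126.61 − 5.8894)·e^(0.0242·6/12) = 120.7206 × 1.012174 = 122.1903
Value (long) = (F − K)·e^(−rT) = (122.1903 − 139.07) × 0.987973 = -16.6767
Value = -R$16.68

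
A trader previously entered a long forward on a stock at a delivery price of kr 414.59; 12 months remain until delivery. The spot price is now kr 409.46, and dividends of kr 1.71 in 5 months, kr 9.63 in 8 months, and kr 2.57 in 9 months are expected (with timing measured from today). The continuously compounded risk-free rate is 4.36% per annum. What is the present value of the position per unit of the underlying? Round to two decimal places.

PV(remaining dividends) I = 1.71·e^(−0.0436·5/12) + 9.63·e^(−0.0436·8/12) + 2.57·e^(−0.0436·9/12) = 13.5207
Current forward F = (S − I)·e^(rT) = (409.46 − 13.5207)·e^(0.0436·12/12) = 395.9393 × 1.044564 = 413.5839
Value (long) = (F − K)·e^(−rT) = (413.5839 − 414.59) × 0.957337 = -0.9632
Value = -kr 0.96

-kr 0.96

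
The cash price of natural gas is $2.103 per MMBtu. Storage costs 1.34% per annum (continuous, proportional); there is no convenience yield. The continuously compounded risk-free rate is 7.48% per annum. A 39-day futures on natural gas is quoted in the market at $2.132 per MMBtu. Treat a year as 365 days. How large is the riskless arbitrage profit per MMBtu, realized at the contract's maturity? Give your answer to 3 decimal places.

Fair futures: F* = S·e^(carry·T), with carry = (r + u) = 0.0748 + 0.0134 = 0.0882
F* = 2.103 · e^(0.0882 × 39/365) = 2.103 · e^0.009424 = 2.103 × 1.009469 = $2.1229
Market $2.132 > fair $2.1229: forward overpriced → cash-and-carry (buy spot, short the forward).
At maturity, profit = |F_mkt − F*| = |2.132 − 2.1229| = $0.009 per MMBtu

$0.009 per MMBtu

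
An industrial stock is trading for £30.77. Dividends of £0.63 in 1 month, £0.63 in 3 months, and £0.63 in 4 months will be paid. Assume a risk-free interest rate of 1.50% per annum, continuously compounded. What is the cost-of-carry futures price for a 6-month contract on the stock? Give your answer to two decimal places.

PV(dividends) I = 0.63·e^(−0.0150·1/12) + 0.63·e^(−0.0150·3/12) + 0.63·e^(−0.0150·4/12)
I = 0.6292 + 0.6276 + 0.6269 = 1.8837
F = (S − I)·e^(rT) = (30.77 − 1.8837) · e^(0.0150·6/12)
= 28.8863 · e^0.007500 = 28.8863 × 1.007528 = £29.10

£29.10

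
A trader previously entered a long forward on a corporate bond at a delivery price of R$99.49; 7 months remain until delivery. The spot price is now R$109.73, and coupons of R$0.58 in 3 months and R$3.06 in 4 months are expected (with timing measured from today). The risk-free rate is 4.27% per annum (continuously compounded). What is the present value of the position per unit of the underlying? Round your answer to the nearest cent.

R$9.10

PV(remaining coupons) I = 0.58·e^(−0.0427·3/12) + 3.06·e^(−0.0427·4/12) = 3.5906
Current forward F = (S − I)·e^(rT) = (109.73 − 3.5906)·e^(0.0427·7/12) = 106.1394 × 1.025221 = 108.8163
Value (long) = (F − K)·e^(−rT) = (108.8163 − 99.49) × 0.975399 = 9.0969
Value = R$9.10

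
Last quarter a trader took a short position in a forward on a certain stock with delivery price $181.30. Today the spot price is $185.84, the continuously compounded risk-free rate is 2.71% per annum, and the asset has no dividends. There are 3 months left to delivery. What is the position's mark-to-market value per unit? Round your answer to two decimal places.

Current fair forward for the remaining 3 months: F = S·e^(r·T), r = 0.0271
F = 185.84 · e^(0.0271 × 3/12) = 185.84 × 1.006798 = 187.1033
Value of long forward = (F − K)·e^(−rT) = (187.1033 − 181.30) · e^(−0.0271·3/12)
= 5.8033 × 0.993248 = 5.76
Short position value = −(long value) = -$5.76

-$5.76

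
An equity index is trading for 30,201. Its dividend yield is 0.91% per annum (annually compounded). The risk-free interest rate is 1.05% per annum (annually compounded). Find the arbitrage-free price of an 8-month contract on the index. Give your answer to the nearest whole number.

F = S · (1+r)^T / (1+q)^T
= 30201 × 1.006988 / 1.006058 = 30201 × 1.000924
F = 30,229

30,229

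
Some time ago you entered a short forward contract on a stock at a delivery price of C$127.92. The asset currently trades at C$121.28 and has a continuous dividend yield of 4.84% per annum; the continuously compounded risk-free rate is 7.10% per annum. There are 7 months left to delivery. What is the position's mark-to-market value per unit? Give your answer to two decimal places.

C$4.83

Current fair forward for the remaining 7 months: F = S·e^((r − q)·T), (r − q) = 0.0710 − 0.0484 = 0.0226
F = 121.28 · e^(0.0226 × 7/12) = 121.28 × 1.013271 = 122.8895
Value of long forward = (F − K)·e^(−rT) = (122.8895 − 127.92) · e^(−0.0710·7/12)
= -5.0305 × 0.959429 = -4.83
Short position value = −(long value) = C$4.83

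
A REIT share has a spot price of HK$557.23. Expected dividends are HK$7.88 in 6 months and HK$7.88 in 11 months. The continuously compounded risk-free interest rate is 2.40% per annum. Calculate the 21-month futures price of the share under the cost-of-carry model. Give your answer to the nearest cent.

PV(dividends) I = 7.88·e^(−0.0240·6/12) + 7.88·e^(−0.0240·11/12)
I = 7.7860 + 7.7085 = 15.4945
F = (S − I)·e^(rT) = (557.23 − 15.4945) · e^(0.0240·21/12)
= 541.7355 · e^0.042000 = 541.7355 × 1.042894 = HK$564.97

HK$564.97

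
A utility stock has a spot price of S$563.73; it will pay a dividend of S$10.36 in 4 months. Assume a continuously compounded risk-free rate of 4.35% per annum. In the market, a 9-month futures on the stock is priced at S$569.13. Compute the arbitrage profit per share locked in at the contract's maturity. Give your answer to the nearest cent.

S$2.75 per share

PV(dividends) I = 10.36·e^(−0.0435·4/12) = 10.2109
Fair futures F* = (S − I)·e^(rT) = (563.73 − 10.2109)·e^0.032625 = 553.5191 × 1.033163 = 571.8755
Market S$569.13 < fair 571.8755: forward underpriced → reverse cash-and-carry (short the stock, invest proceeds at r, pay the dividends, go long the forward).
Profit at T = |F_mkt − F*| = |569.13 − 571.8755| = S$2.75 per share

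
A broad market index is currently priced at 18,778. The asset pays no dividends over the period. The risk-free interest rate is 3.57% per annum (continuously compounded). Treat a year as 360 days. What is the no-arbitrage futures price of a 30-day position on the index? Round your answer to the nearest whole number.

F = S·e^(rT) = 18778 · e^(0.0357 × 30/360)
= 18778 · e^0.002975 = 18778 × 1.002979
F = 18,834

18,834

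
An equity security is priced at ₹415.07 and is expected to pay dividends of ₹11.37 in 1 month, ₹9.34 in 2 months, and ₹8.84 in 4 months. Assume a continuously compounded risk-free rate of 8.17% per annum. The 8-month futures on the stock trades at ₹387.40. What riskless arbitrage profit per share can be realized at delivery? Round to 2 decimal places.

PV(dividends) I = 11.37·e^(−0.0817·1/12) + 9.34·e^(−0.0817·2/12) + 8.84·e^(−0.0817·4/12) = 29.1090
Fair futures F* = (S − I)·e^(rT) = (415.07 − 29.1090)·e^0.054467 = 385.9610 × 1.055978 = 407.5663
Market ₹387.40 < fair 407.5663: forward underpriced → reverse cash-and-carry (short the stock, invest proceeds at r, pay the dividends, go long the forward).
Profit at T = |F_mkt − F*| = |387.40 − 407.5663| = ₹20.17 per share

₹20.17 per share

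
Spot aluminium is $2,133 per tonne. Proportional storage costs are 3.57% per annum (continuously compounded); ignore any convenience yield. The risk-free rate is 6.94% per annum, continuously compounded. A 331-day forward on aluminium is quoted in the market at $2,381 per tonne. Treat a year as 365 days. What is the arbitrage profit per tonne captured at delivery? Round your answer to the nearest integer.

Fair forward: F* = S·e^(carry·T), with carry = (r + u) = 0.0694 + 0.0357 = 0.1051
F* = 2133 · e^(0.1051 × 331/365) = 2133 · e^0.095310 = 2133 × 1.100000 = $2346.3000
Market $2381 > fair $2346.3000: forward overpriced → cash-and-carry (buy spot, short the forward).
At maturity, profit = |F_mkt − F*| = |2381 − 2346.3000| = $35 per tonne

$35 per tonne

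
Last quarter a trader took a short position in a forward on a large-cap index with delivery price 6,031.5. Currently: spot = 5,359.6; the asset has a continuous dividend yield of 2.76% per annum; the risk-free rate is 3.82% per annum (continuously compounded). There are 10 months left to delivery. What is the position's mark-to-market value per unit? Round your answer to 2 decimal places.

Current fair forward for the remaining 10 months: F = S·e^((r − q)·T), (r − q) = 0.0382 − 0.0276 = 0.0106
F = 5359.6 · e^(0.0106 × 10/12) = 5359.6 × 1.00887246 = 5407.1528
Value of long forward = (F − K)·e^(−rT) = (5407.1528 − 6031.5) · e^(−0.0382·10/12)
= -624.3472 × 0.96866801 = -604.79
Short position value = −(long value) = 604.79

604.79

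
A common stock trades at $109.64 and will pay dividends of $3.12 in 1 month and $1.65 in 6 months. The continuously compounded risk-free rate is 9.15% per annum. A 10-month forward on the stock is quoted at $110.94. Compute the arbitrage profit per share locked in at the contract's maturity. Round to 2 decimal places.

$2.34 per share

PV(dividends) I = 3.12·e^(−0.0915·1/12) + 1.65·e^(−0.0915·6/12) = 4.6725
Fair forward F* = (S − I)·e^(rT) = (109.64 − 4.6725)·e^0.076250 = 104.9675 × 1.079232 = 113.2843
Market $110.94 < fair 113.2843: forward underpriced → reverse cash-and-carry (short the stock, invest proceeds at r, pay the dividends, go long the forward).
Profit at T = |F_mkt − F*| = |110.94 − 113.2843| = $2.34 per share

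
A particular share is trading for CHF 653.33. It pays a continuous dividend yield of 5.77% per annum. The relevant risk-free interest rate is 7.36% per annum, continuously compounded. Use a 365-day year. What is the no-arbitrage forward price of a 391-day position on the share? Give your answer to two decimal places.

F = S·e^((r − q)T) = 653.33 · e^((0.0736 − 0.0577) × 391/365)
= 653.33 · e^0.017033 = 653.33 × 1.017179
F = CHF 664.55

CHF 664.55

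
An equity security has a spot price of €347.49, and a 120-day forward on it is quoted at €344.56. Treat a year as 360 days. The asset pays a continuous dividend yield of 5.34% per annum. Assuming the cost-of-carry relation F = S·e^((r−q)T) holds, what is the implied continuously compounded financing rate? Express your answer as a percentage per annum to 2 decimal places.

2.80%

From F = S·e^((r−q)T): (r − q) = ln(F/S)/T
ln(344.56/347.49) = ln(0.991568) = -0.008468
(r − q) = -0.008468 / (120/360) = -0.025404
r = ln(F/S)/T + q = -0.025404 + 0.0534 = 0.027996
r = 2.80%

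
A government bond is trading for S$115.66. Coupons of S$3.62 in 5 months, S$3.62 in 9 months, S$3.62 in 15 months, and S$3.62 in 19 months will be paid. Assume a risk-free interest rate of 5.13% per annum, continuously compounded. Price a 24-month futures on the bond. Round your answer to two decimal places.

S$112.91

PV(coupons) I = 3.62·e^(−0.0513·5/12) + 3.62·e^(−0.0513·9/12) + 3.62·e^(−0.0513·15/12) + 3.62·e^(−0.0513·19/12)
I = 3.5434 + 3.4834 + 3.3952 + 3.3376 = 13.7596
F = (S − I)·e^(rT) = (115.66 − 13.7596) · e^(0.0513·24/12)
= 101.9004 · e^0.102600 = 101.9004 × 1.108048 = S$112.91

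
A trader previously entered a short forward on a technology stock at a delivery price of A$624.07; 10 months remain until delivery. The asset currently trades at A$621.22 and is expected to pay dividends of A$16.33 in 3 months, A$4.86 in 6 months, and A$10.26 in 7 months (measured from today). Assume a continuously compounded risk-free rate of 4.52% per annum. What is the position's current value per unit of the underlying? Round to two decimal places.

PV(remaining dividends) I = 16.33·e^(−0.0452·3/12) + 4.86·e^(−0.0452·6/12) + 10.26·e^(−0.0452·7/12) = 30.8909
Current forward F = (S − I)·e^(rT) = (621.22 − 30.8909)·e^(0.0452·10/12) = 590.3291 × 1.038385 = 612.9889
Value (long) = (F − K)·e^(−rT) = (612.9889 − 624.07) × 0.963034 = -10.6715
Short position value = −(long value) = A$10.67

A$10.67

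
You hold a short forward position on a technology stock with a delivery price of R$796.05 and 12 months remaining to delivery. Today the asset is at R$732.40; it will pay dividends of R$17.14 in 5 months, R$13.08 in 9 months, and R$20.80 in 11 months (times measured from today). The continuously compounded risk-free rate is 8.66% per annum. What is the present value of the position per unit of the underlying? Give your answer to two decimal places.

PV(remaining dividends) I = 17.14·e^(−0.0866·5/12) + 13.08·e^(−0.0866·9/12) + 20.80·e^(−0.0866·11/12) = 48.0027
Current forward F = (S − I)·e^(rT) = (732.40 − 48.0027)·e^(0.0866·12/12) = 684.3973 × 1.090460 = 746.3079
Value (long) = (F − K)·e^(−rT) = (746.3079 − 796.05) × 0.917044 = -45.6157
Short position value = −(long value) = R$45.62

R$45.62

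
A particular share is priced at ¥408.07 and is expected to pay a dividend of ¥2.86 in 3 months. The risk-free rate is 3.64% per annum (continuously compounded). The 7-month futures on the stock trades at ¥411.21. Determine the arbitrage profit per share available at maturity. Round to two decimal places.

PV(dividends) I = 2.86·e^(−0.0364·3/12) = 2.8341
Fair futures F* = (S − I)·e^(rT) = (408.07 − 2.8341)·e^0.021233 = 405.2359 × 1.021460 = 413.9323
Market ¥411.21 < fair 413.9323: forward underpriced → reverse cash-and-carry (short the stock, invest proceeds at r, pay the dividends, go long the forward).
Profit at T = |F_mkt − F*| = |411.21 − 413.9323| = ¥2.72 per share

¥2.72 per share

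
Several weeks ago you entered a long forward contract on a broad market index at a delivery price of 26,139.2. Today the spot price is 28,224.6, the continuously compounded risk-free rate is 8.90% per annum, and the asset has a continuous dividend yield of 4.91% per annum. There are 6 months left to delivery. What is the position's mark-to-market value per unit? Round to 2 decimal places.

2538.62

Current fair forward for the remaining 6 months: F = S·e^((r − q)·T), (r − q) = 0.0890 − 0.0491 = 0.0399
F = 28224.6 · e^(0.0399 × 6/12) = 28224.6 × 1.02015033 = 28793.3350
Value of long forward = (F − K)·e^(−rT) = (28793.3350 − 26139.2) · e^(−0.0890·6/12)
= 2654.1350 × 0.95647560 = 2538.62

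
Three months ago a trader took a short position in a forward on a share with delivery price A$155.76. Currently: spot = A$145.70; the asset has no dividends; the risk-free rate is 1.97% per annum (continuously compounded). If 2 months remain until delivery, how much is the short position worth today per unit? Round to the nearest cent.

Current fair forward for the remaining 2 months: F = S·e^(r·T), r = 0.0197
F = 145.70 · e^(0.0197 × 2/12) = 145.70 × 1.003289 = 146.1792
Value of long forward = (F − K)·e^(−rT) = (146.1792 − 155.76) · e^(−0.0197·2/12)
= -9.5808 × 0.996722 = -9.55
Short position value = −(long value) = A$9.55

A$9.55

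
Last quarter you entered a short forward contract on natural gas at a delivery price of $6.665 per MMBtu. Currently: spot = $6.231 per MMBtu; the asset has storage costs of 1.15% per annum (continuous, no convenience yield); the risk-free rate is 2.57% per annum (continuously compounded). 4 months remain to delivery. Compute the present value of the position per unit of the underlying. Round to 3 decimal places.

Current fair forward for the remaining 4 months: F = S·e^((r + u)·T), (r + u) = 0.0257 + 0.0115 = 0.0372
F = 6.231 · e^(0.0372 × 4/12) = 6.231 × 1.012477 = 6.3087
Value of long forward = (F − K)·e^(−rT) = (6.3087 − 6.665) · e^(−0.0257·4/12)
= -0.3563 × 0.991470 = -0.353
Short position value = −(long value) = $0.353

$0.353 per MMBtu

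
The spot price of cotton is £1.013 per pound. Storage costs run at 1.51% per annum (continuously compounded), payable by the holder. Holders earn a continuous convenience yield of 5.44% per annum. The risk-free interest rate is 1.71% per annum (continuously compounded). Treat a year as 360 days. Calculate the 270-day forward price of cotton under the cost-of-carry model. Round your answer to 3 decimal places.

£0.996 per pound

Net carry = r + u − y = 0.0171 + 0.0151 − 0.0544 = -0.0222
F = S·e^((r+u−y)T) = 1.013 · e^(-0.0222 × 270/360) = 1.013 · e^-0.016650
= 1.013 × 0.983488 = £0.996 per pound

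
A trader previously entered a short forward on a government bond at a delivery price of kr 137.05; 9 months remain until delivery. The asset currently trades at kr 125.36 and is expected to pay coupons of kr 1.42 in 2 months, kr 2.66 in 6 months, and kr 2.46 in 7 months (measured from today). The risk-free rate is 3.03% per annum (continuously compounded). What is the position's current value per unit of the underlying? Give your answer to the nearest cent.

kr 15.06

PV(remaining coupons) I = 1.42·e^(−0.0303·2/12) + 2.66·e^(−0.0303·6/12) + 2.46·e^(−0.0303·7/12) = 6.4498
Current forward F = (S − I)·e^(rT) = (125.36 − 6.4498)·e^(0.0303·9/12) = 118.9102 × 1.022985 = 121.6434
Value (long) = (F − K)·e^(−rT) = (121.6434 − 137.05) × 0.977531 = -15.0604
Short position value = −(long value) = kr 15.06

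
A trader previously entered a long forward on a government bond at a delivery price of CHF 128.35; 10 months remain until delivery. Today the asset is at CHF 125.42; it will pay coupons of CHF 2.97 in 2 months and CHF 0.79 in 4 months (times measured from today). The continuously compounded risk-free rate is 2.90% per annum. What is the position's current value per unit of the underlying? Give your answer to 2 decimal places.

-CHF 3.60

PV(remaining coupons) I = 2.97·e^(−0.0290·2/12) + 0.79·e^(−0.0290·4/12) = 3.7381
Current forward F = (S − I)·e^(rT) = (125.42 − 3.7381)·e^(0.0290·10/12) = 121.6819 × 1.024461 = 124.6584
Value (long) = (F − K)·e^(−rT) = (124.6584 − 128.35) × 0.976123 = -3.6035
Value = -CHF 3.60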